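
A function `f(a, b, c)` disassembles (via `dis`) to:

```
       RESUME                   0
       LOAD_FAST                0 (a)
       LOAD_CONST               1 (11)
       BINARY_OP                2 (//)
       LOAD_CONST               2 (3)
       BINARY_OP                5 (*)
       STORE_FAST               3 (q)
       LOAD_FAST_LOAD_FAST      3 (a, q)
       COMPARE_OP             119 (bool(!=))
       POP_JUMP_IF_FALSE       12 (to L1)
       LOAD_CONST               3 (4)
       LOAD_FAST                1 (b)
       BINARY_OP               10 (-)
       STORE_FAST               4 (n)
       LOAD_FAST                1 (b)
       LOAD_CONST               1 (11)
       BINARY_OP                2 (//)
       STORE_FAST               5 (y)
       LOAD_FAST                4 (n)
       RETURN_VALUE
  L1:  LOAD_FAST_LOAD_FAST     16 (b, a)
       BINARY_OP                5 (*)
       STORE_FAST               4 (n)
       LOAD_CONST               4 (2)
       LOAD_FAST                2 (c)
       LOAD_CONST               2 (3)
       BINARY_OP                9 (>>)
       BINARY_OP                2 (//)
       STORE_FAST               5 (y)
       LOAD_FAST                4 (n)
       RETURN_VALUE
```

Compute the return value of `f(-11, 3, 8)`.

LOAD_FAST a → push -11. Stack: [-11]
LOAD_CONST → push 11. Stack: [-11, 11]
BINARY_OP // → -11 // 11 = -1. Stack: [-1]
LOAD_CONST → push 3. Stack: [-1, 3]
BINARY_OP * → -1 * 3 = -3. Stack: [-3]
STORE_FAST q → q=-3. Stack: []
LOAD_FAST_LOAD_FAST a,q → push -11,-3. Stack: [-11, -3]
COMPARE_OP bool(!=) → -11 vs -3 = True. Stack: [True]
POP_JUMP_IF_FALSE → pop True; no jump. Stack: []
LOAD_CONST → push 4. Stack: [4]
LOAD_FAST b → push 3. Stack: [4, 3]
BINARY_OP - → 4 - 3 = 1. Stack: [1]
STORE_FAST n → n=1. Stack: []
LOAD_FAST b → push 3. Stack: [3]
LOAD_CONST → push 11. Stack: [3, 11]
BINARY_OP // → 3 // 11 = 0. Stack: [0]
STORE_FAST y → y=0. Stack: []
LOAD_FAST n → push 1. Stack: [1]
RETURN_VALUE → return 1.

1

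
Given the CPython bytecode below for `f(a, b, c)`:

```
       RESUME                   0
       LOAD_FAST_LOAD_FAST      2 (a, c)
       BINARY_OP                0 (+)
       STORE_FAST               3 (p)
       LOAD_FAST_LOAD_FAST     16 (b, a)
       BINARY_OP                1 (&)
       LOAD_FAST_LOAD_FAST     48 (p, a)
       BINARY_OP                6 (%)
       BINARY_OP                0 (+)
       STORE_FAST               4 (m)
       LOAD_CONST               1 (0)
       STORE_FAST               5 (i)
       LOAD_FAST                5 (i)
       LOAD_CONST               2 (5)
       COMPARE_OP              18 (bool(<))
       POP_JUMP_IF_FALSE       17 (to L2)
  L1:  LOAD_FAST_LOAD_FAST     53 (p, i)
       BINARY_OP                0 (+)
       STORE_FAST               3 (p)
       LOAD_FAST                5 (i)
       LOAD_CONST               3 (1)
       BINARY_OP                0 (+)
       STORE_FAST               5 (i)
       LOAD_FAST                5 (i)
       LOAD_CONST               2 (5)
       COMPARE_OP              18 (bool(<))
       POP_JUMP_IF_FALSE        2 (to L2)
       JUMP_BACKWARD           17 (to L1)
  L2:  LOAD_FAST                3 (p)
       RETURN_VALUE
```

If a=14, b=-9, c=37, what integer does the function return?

LOAD_FAST_LOAD_FAST a,c → push 14,37
BINARY_OP + → 14 + 37 = 51
STORE_FAST p → p=51
LOAD_FAST_LOAD_FAST b,a → push -9,14
BINARY_OP & → -9 & 14 = 6
LOAD_FAST_LOAD_FAST p,a → push 51,14
BINARY_OP % → 51 % 14 = 9
BINARY_OP + → 6 + 9 = 15
STORE_FAST m → m=15
LOAD_CONST → push 0
STORE_FAST i → i=0
LOAD_FAST i → push 0
LOAD_CONST → push 5
COMPARE_OP bool(<) → 0 vs 5 = True
POP_JUMP_IF_FALSE → pop True; no jump
LOAD_FAST_LOAD_FAST p,i → push 51,0
BINARY_OP + → 51 + 0 = 51
STORE_FAST p → p=51
LOAD_FAST i → push 0
LOAD_CONST → push 1
BINARY_OP + → 0 + 1 = 1
STORE_FAST i → i=1
LOAD_FAST i → push 1
LOAD_CONST → push 5
COMPARE_OP bool(<) → 1 vs 5 = True
POP_JUMP_IF_FALSE → pop True; no jump
LOAD_FAST_LOAD_FAST p,i → push 51,1
BINARY_OP + → 51 + 1 = 52
STORE_FAST p → p=52
LOAD_FAST i → push 1
LOAD_CONST → push 1
BINARY_OP + → 1 + 1 = 2
STORE_FAST i → i=2
LOAD_FAST i → push 2
LOAD_CONST → push 5
COMPARE_OP bool(<) → 2 vs 5 = True
POP_JUMP_IF_FALSE → pop True; no jump
LOAD_FAST_LOAD_FAST p,i → push 52,2
BINARY_OP + → 52 + 2 = 54
STORE_FAST p → p=54
LOAD_FAST i → push 2
LOAD_CONST → push 1
BINARY_OP + → 2 + 1 = 3
STORE_FAST i → i=3
LOAD_FAST i → push 3
LOAD_CONST → push 5
COMPARE_OP bool(<) → 3 vs 5 = True
POP_JUMP_IF_FALSE → pop True; no jump
LOAD_FAST_LOAD_FAST p,i → push 54,3
BINARY_OP + → 54 + 3 = 57
STORE_FAST p → p=57
LOAD_FAST i → push 3
LOAD_CONST → push 1
BINARY_OP + → 3 + 1 = 4
STORE_FAST i → i=4
LOAD_FAST i → push 4
LOAD_CONST → push 5
COMPARE_OP bool(<) → 4 vs 5 = True
POP_JUMP_IF_FALSE → pop True; no jump
LOAD_FAST_LOAD_FAST p,i → push 57,4
BINARY_OP + → 57 + 4 = 61
STORE_FAST p → p=61
LOAD_FAST i → push 4
LOAD_CONST → push 1
BINARY_OP + → 4 + 1 = 5
STORE_FAST i → i=5
LOAD_FAST i → push 5
LOAD_CONST → push 5
COMPARE_OP bool(<) → 5 vs 5 = False
POP_JUMP_IF_FALSE → pop False; jump
LOAD_FAST p → push 61
RETURN_VALUE → return 61.

61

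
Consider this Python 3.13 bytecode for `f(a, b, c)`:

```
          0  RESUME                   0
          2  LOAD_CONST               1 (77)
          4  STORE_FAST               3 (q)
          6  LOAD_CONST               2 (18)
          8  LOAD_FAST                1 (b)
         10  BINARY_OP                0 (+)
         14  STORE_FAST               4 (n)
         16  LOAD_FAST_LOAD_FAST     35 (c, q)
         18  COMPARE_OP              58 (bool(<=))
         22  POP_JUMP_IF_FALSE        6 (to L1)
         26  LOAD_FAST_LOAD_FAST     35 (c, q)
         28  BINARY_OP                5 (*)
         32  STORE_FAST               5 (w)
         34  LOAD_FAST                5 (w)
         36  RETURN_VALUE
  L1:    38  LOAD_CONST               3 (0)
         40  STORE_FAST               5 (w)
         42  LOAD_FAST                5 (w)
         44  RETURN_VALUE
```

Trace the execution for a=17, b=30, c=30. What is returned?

LOAD_CONST → push 77. Stack: [77]
STORE_FAST q → q=77. Stack: []
LOAD_CONST → push 18. Stack: [18]
LOAD_FAST b → push 30. Stack: [18, 30]
BINARY_OP + → 18 + 30 = 48. Stack: [48]
STORE_FAST n → n=48. Stack: []
LOAD_FAST_LOAD_FAST c,q → push 30,77. Stack: [30, 77]
COMPARE_OP bool(<=) → 30 vs 77 = True. Stack: [True]
POP_JUMP_IF_FALSE → pop True; no jump. Stack: []
LOAD_FAST_LOAD_FAST c,q → push 30,77. Stack: [30, 77]
BINARY_OP * → 30 * 77 = 2310. Stack: [2310]
STORE_FAST w → w=2310. Stack: []
LOAD_FAST w → push 2310. Stack: [2310]
RETURN_VALUE → return 2310.

2310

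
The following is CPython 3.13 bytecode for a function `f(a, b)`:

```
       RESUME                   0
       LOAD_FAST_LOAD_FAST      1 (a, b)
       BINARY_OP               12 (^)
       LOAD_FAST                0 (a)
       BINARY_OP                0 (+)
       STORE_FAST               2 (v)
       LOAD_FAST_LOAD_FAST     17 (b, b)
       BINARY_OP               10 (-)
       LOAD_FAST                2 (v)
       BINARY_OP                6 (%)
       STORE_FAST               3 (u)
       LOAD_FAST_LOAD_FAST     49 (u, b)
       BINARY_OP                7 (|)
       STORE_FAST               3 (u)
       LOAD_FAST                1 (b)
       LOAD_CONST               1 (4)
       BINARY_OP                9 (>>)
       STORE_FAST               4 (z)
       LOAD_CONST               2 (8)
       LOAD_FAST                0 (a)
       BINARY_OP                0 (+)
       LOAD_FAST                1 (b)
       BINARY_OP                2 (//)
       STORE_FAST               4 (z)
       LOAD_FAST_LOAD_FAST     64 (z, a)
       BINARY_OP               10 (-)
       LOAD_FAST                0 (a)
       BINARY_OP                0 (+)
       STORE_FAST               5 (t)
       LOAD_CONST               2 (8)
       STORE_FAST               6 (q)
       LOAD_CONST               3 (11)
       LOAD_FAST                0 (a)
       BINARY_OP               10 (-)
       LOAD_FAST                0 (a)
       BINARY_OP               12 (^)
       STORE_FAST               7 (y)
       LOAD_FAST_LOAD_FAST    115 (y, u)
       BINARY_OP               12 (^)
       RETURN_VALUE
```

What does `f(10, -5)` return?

-16

LOAD_FAST_LOAD_FAST a,b → push 10,-5. Stack: [10, -5]
BINARY_OP ^ → 10 ^ -5 = -15. Stack: [-15]
LOAD_FAST a → push 10. Stack: [-15, 10]
BINARY_OP + → -15 + 10 = -5. Stack: [-5]
STORE_FAST v → v=-5. Stack: []
LOAD_FAST_LOAD_FAST b,b → push -5,-5. Stack: [-5, -5]
BINARY_OP - → -5 - -5 = 0. Stack: [0]
LOAD_FAST v → push -5. Stack: [0, -5]
BINARY_OP % → 0 % -5 = 0. Stack: [0]
STORE_FAST u → u=0. Stack: []
LOAD_FAST_LOAD_FAST u,b → push 0,-5. Stack: [0, -5]
BINARY_OP | → 0 | -5 = -5. Stack: [-5]
STORE_FAST u → u=-5. Stack: []
LOAD_FAST b → push -5. Stack: [-5]
LOAD_CONST → push 4. Stack: [-5, 4]
BINARY_OP >> → -5 >> 4 = -1. Stack: [-1]
STORE_FAST z → z=-1. Stack: []
LOAD_CONST → push 8. Stack: [8]
LOAD_FAST a → push 10. Stack: [8, 10]
BINARY_OP + → 8 + 10 = 18. Stack: [18]
LOAD_FAST b → push -5. Stack: [18, -5]
BINARY_OP // → 18 // -5 = -4. Stack: [-4]
STORE_FAST z → z=-4. Stack: []
LOAD_FAST_LOAD_FAST z,a → push -4,10. Stack: [-4, 10]
BINARY_OP - → -4 - 10 = -14. Stack: [-14]
LOAD_FAST a → push 10. Stack: [-14, 10]
BINARY_OP + → -14 + 10 = -4. Stack: [-4]
STORE_FAST t → t=-4. Stack: []
LOAD_CONST → push 8. Stack: [8]
STORE_FAST q → q=8. Stack: []
LOAD_CONST → push 11. Stack: [11]
LOAD_FAST a → push 10. Stack: [11, 10]
BINARY_OP - → 11 - 10 = 1. Stack: [1]
LOAD_FAST a → push 10. Stack: [1, 10]
BINARY_OP ^ → 1 ^ 10 = 11. Stack: [11]
STORE_FAST y → y=11. Stack: []
LOAD_FAST_LOAD_FAST y,u → push 11,-5. Stack: [11, -5]
BINARY_OP ^ → 11 ^ -5 = -16. Stack: [-16]
RETURN_VALUE → return -16.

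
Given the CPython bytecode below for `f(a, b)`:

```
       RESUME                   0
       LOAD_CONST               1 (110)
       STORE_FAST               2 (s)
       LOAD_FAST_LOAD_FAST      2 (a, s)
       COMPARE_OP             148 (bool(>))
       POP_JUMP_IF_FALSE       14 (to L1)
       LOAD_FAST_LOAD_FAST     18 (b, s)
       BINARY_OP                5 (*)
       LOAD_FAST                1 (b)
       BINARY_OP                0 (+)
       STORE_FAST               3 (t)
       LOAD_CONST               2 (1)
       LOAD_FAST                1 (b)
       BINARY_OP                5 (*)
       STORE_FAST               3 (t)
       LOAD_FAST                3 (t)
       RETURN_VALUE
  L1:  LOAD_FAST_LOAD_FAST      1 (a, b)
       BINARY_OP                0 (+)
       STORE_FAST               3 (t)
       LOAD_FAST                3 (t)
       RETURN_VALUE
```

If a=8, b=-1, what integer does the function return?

7

LOAD_CONST → push 110. Stack: [110]
STORE_FAST s → s=110. Stack: []
LOAD_FAST_LOAD_FAST a,s → push 8,110. Stack: [8, 110]
COMPARE_OP bool(>) → 8 vs 110 = False. Stack: [False]
POP_JUMP_IF_FALSE → pop False; jump. Stack: []
LOAD_FAST_LOAD_FAST a,b → push 8,-1. Stack: [8, -1]
BINARY_OP + → 8 + -1 = 7. Stack: [7]
STORE_FAST t → t=7. Stack: []
LOAD_FAST t → push 7. Stack: [7]
RETURN_VALUE → return 7.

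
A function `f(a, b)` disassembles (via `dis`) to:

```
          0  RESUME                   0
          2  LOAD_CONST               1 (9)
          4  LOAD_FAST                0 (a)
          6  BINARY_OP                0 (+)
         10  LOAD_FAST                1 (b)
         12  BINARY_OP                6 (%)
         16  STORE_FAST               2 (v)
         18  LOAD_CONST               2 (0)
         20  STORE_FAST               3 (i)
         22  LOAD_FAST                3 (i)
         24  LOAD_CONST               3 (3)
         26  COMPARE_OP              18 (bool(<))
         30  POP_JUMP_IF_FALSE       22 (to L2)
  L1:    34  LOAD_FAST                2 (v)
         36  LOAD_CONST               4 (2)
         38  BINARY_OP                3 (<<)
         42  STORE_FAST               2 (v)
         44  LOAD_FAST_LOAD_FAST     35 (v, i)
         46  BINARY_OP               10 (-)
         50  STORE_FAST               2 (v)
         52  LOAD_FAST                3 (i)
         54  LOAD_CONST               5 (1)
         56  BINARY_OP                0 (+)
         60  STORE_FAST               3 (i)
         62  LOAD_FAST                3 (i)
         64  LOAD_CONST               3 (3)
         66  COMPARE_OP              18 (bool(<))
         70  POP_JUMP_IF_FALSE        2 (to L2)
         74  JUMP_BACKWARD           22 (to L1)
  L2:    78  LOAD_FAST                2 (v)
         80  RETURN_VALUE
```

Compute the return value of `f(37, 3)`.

LOAD_CONST → push 9. Stack: [9]
LOAD_FAST a → push 37. Stack: [9, 37]
BINARY_OP + → 9 + 37 = 46. Stack: [46]
LOAD_FAST b → push 3. Stack: [46, 3]
BINARY_OP % → 46 % 3 = 1. Stack: [1]
STORE_FAST v → v=1. Stack: []
LOAD_CONST → push 0. Stack: [0]
STORE_FAST i → i=0. Stack: []
LOAD_FAST i → push 0. Stack: [0]
LOAD_CONST → push 3. Stack: [0, 3]
COMPARE_OP bool(<) → 0 vs 3 = True. Stack: [True]
POP_JUMP_IF_FALSE → pop True; no jump. Stack: []
LOAD_FAST v → push 1. Stack: [1]
LOAD_CONST → push 2. Stack: [1, 2]
BINARY_OP << → 1 << 2 = 4. Stack: [4]
STORE_FAST v → v=4. Stack: []
LOAD_FAST_LOAD_FAST v,i → push 4,0. Stack: [4, 0]
BINARY_OP - → 4 - 0 = 4. Stack: [4]
STORE_FAST v → v=4. Stack: []
LOAD_FAST i → push 0. Stack: [0]
LOAD_CONST → push 1. Stack: [0, 1]
BINARY_OP + → 0 + 1 = 1. Stack: [1]
STORE_FAST i → i=1. Stack: []
LOAD_FAST i → push 1. Stack: [1]
LOAD_CONST → push 3. Stack: [1, 3]
COMPARE_OP bool(<) → 1 vs 3 = True. Stack: [True]
POP_JUMP_IF_FALSE → pop True; no jump. Stack: []
LOAD_FAST v → push 4. Stack: [4]
LOAD_CONST → push 2. Stack: [4, 2]
BINARY_OP << → 4 << 2 = 16. Stack: [16]
STORE_FAST v → v=16. Stack: []
LOAD_FAST_LOAD_FAST v,i → push 16,1. Stack: [16, 1]
BINARY_OP - → 16 - 1 = 15. Stack: [15]
STORE_FAST v → v=15. Stack: []
LOAD_FAST i → push 1. Stack: [1]
LOAD_CONST → push 1. Stack: [1, 1]
BINARY_OP + → 1 + 1 = 2. Stack: [2]
STORE_FAST i → i=2. Stack: []
LOAD_FAST i → push 2. Stack: [2]
LOAD_CONST → push 3. Stack: [2, 3]
COMPARE_OP bool(<) → 2 vs 3 = True. Stack: [True]
POP_JUMP_IF_FALSE → pop True; no jump. Stack: []
LOAD_FAST v → push 15. Stack: [15]
LOAD_CONST → push 2. Stack: [15, 2]
BINARY_OP << → 15 << 2 = 60. Stack: [60]
STORE_FAST v → v=60. Stack: []
LOAD_FAST_LOAD_FAST v,i → push 60,2. Stack: [60, 2]
BINARY_OP - → 60 - 2 = 58. Stack: [58]
STORE_FAST v → v=58. Stack: []
LOAD_FAST i → push 2. Stack: [2]
LOAD_CONST → push 1. Stack: [2, 1]
BINARY_OP + → 2 + 1 = 3. Stack: [3]
STORE_FAST i → i=3. Stack: []
LOAD_FAST i → push 3. Stack: [3]
LOAD_CONST → push 3. Stack: [3, 3]
COMPARE_OP bool(<) → 3 vs 3 = False. Stack: [False]
POP_JUMP_IF_FALSE → pop False; jump. Stack: []
LOAD_FAST v → push 58. Stack: [58]
RETURN_VALUE → return 58.

58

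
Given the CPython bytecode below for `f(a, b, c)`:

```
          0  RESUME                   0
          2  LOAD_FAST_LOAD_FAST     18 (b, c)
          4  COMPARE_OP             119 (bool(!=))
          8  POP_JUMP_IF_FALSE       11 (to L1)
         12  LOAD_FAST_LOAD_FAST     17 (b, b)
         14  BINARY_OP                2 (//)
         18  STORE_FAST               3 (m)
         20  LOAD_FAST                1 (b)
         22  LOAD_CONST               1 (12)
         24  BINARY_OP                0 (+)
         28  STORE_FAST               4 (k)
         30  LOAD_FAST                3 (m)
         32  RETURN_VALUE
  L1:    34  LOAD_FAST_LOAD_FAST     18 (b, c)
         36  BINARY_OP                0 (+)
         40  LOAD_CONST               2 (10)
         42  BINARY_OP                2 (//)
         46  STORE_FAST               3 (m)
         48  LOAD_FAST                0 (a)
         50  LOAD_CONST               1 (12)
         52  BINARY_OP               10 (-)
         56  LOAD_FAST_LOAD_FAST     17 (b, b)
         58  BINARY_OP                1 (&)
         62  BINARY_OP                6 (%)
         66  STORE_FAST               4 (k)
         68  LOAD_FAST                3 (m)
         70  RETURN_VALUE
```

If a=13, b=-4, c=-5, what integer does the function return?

1

LOAD_FAST_LOAD_FAST b,c → push -4,-5. Stack: [-4, -5]
COMPARE_OP bool(!=) → -4 vs -5 = True. Stack: [True]
POP_JUMP_IF_FALSE → pop True; no jump. Stack: []
LOAD_FAST_LOAD_FAST b,b → push -4,-4. Stack: [-4, -4]
BINARY_OP // → -4 // -4 = 1. Stack: [1]
STORE_FAST m → m=1. Stack: []
LOAD_FAST b → push -4. Stack: [-4]
LOAD_CONST → push 12. Stack: [-4, 12]
BINARY_OP + → -4 + 12 = 8. Stack: [8]
STORE_FAST k → k=8. Stack: []
LOAD_FAST m → push 1. Stack: [1]
RETURN_VALUE → return 1.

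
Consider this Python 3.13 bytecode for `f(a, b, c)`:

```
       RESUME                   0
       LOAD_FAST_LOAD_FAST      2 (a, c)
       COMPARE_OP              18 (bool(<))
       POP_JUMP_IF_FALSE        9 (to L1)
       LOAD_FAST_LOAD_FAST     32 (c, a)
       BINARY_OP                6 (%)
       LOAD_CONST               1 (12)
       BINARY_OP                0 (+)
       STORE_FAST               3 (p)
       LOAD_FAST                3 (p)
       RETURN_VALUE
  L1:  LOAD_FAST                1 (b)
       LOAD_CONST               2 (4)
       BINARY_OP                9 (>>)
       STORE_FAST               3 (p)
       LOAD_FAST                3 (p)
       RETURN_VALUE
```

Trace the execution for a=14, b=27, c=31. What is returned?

15

LOAD_FAST_LOAD_FAST a,c → push 14,31. Stack: [14, 31]
COMPARE_OP bool(<) → 14 vs 31 = True. Stack: [True]
POP_JUMP_IF_FALSE → pop True; no jump. Stack: []
LOAD_FAST_LOAD_FAST c,a → push 31,14. Stack: [31, 14]
BINARY_OP % → 31 % 14 = 3. Stack: [3]
LOAD_CONST → push 12. Stack: [3, 12]
BINARY_OP + → 3 + 12 = 15. Stack: [15]
STORE_FAST p → p=15. Stack: []
LOAD_FAST p → push 15. Stack: [15]
RETURN_VALUE → return 15.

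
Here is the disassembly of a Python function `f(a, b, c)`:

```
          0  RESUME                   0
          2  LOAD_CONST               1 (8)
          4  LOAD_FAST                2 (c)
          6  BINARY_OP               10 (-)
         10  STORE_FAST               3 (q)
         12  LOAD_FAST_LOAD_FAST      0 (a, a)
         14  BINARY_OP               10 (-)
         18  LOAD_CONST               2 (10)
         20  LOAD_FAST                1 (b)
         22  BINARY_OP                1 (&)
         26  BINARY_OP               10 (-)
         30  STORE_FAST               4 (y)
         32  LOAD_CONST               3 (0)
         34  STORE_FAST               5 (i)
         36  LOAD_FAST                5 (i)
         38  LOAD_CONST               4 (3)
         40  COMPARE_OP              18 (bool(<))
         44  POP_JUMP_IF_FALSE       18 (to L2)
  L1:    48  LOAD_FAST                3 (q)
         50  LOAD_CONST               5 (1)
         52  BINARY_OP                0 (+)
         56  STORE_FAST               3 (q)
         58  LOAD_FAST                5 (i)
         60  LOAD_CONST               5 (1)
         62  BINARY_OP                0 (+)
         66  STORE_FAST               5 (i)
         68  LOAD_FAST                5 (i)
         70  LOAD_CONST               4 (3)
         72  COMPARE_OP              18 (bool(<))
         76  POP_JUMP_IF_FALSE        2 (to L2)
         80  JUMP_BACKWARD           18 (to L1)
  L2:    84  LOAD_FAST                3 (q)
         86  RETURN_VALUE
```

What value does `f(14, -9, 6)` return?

5

LOAD_CONST → push 8. Stack: [8]
LOAD_FAST c → push 6. Stack: [8, 6]
BINARY_OP - → 8 - 6 = 2. Stack: [2]
STORE_FAST q → q=2. Stack: []
LOAD_FAST_LOAD_FAST a,a → push 14,14. Stack: [14, 14]
BINARY_OP - → 14 - 14 = 0. Stack: [0]
LOAD_CONST → push 10. Stack: [0, 10]
LOAD_FAST b → push -9. Stack: [0, 10, -9]
BINARY_OP & → 10 & -9 = 2. Stack: [0, 2]
BINARY_OP - → 0 - 2 = -2. Stack: [-2]
STORE_FAST y → y=-2. Stack: []
LOAD_CONST → push 0. Stack: [0]
STORE_FAST i → i=0. Stack: []
LOAD_FAST i → push 0. Stack: [0]
LOAD_CONST → push 3. Stack: [0, 3]
COMPARE_OP bool(<) → 0 vs 3 = True. Stack: [True]
POP_JUMP_IF_FALSE → pop True; no jump. Stack: []
LOAD_FAST q → push 2. Stack: [2]
LOAD_CONST → push 1. Stack: [2, 1]
BINARY_OP + → 2 + 1 = 3. Stack: [3]
STORE_FAST q → q=3. Stack: []
LOAD_FAST i → push 0. Stack: [0]
LOAD_CONST → push 1. Stack: [0, 1]
BINARY_OP + → 0 + 1 = 1. Stack: [1]
STORE_FAST i → i=1. Stack: []
LOAD_FAST i → push 1. Stack: [1]
LOAD_CONST → push 3. Stack: [1, 3]
COMPARE_OP bool(<) → 1 vs 3 = True. Stack: [True]
POP_JUMP_IF_FALSE → pop True; no jump. Stack: []
LOAD_FAST q → push 3. Stack: [3]
LOAD_CONST → push 1. Stack: [3, 1]
BINARY_OP + → 3 + 1 = 4. Stack: [4]
STORE_FAST q → q=4. Stack: []
LOAD_FAST i → push 1. Stack: [1]
LOAD_CONST → push 1. Stack: [1, 1]
BINARY_OP + → 1 + 1 = 2. Stack: [2]
STORE_FAST i → i=2. Stack: []
LOAD_FAST i → push 2. Stack: [2]
LOAD_CONST → push 3. Stack: [2, 3]
COMPARE_OP bool(<) → 2 vs 3 = True. Stack: [True]
POP_JUMP_IF_FALSE → pop True; no jump. Stack: []
LOAD_FAST q → push 4. Stack: [4]
LOAD_CONST → push 1. Stack: [4, 1]
BINARY_OP + → 4 + 1 = 5. Stack: [5]
STORE_FAST q → q=5. Stack: []
LOAD_FAST i → push 2. Stack: [2]
LOAD_CONST → push 1. Stack: [2, 1]
BINARY_OP + → 2 + 1 = 3. Stack: [3]
STORE_FAST i → i=3. Stack: []
LOAD_FAST i → push 3. Stack: [3]
LOAD_CONST → push 3. Stack: [3, 3]
COMPARE_OP bool(<) → 3 vs 3 = False. Stack: [False]
POP_JUMP_IF_FALSE → pop False; jump. Stack: []
LOAD_FAST q → push 5. Stack: [5]
RETURN_VALUE → return 5.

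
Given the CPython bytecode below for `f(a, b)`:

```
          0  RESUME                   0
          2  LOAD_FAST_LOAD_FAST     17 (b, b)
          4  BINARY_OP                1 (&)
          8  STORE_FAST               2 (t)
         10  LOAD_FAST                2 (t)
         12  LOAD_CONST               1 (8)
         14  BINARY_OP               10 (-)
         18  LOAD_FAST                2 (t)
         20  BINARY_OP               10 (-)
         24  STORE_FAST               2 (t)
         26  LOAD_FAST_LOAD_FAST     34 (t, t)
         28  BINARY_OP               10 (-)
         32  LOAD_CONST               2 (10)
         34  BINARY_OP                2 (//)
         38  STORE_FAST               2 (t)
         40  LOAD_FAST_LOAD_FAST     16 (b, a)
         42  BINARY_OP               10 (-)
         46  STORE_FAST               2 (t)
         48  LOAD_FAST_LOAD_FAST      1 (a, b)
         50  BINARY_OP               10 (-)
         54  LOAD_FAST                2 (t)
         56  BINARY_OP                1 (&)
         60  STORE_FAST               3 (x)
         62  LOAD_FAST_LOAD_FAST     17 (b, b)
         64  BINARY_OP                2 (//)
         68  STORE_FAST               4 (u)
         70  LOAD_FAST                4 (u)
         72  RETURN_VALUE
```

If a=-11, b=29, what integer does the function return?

1

LOAD_FAST_LOAD_FAST b,b → push 29,29. Stack: [29, 29]
BINARY_OP & → 29 & 29 = 29. Stack: [29]
STORE_FAST t → t=29. Stack: []
LOAD_FAST t → push 29. Stack: [29]
LOAD_CONST → push 8. Stack: [29, 8]
BINARY_OP - → 29 - 8 = 21. Stack: [21]
LOAD_FAST t → push 29. Stack: [21, 29]
BINARY_OP - → 21 - 29 = -8. Stack: [-8]
STORE_FAST t → t=-8. Stack: []
LOAD_FAST_LOAD_FAST t,t → push -8,-8. Stack: [-8, -8]
BINARY_OP - → -8 - -8 = 0. Stack: [0]
LOAD_CONST → push 10. Stack: [0, 10]
BINARY_OP // → 0 // 10 = 0. Stack: [0]
STORE_FAST t → t=0. Stack: []
LOAD_FAST_LOAD_FAST b,a → push 29,-11. Stack: [29, -11]
BINARY_OP - → 29 - -11 = 40. Stack: [40]
STORE_FAST t → t=40. Stack: []
LOAD_FAST_LOAD_FAST a,b → push -11,29. Stack: [-11, 29]
BINARY_OP - → -11 - 29 = -40. Stack: [-40]
LOAD_FAST t → push 40. Stack: [-40, 40]
BINARY_OP & → -40 & 40 = 8. Stack: [8]
STORE_FAST x → x=8. Stack: []
LOAD_FAST_LOAD_FAST b,b → push 29,29. Stack: [29, 29]
BINARY_OP // → 29 // 29 = 1. Stack: [1]
STORE_FAST u → u=1. Stack: []
LOAD_FAST u → push 1. Stack: [1]
RETURN_VALUE → return 1.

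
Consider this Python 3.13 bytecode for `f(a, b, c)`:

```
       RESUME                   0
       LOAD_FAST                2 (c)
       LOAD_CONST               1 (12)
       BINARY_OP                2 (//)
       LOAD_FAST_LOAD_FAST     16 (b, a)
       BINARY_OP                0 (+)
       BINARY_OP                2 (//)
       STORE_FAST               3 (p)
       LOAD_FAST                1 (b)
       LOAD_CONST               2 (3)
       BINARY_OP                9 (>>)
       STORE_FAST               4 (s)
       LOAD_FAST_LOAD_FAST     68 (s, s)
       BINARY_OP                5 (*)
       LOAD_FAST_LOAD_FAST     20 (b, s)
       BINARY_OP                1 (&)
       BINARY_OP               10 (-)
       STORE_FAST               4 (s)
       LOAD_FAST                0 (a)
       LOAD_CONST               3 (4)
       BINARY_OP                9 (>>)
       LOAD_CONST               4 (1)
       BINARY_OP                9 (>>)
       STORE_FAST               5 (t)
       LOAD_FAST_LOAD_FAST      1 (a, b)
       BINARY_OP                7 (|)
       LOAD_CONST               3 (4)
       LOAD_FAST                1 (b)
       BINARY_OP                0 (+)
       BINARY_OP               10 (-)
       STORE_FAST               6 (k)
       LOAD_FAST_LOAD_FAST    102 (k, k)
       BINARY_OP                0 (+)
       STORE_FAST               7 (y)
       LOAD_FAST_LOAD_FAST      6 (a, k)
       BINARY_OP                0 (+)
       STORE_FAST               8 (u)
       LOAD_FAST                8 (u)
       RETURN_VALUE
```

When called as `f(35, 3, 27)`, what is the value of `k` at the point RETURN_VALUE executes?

28

LOAD_FAST c → push 27. Stack: [27]
LOAD_CONST → push 12. Stack: [27, 12]
BINARY_OP // → 27 // 12 = 2. Stack: [2]
LOAD_FAST_LOAD_FAST b,a → push 3,35. Stack: [2, 3, 35]
BINARY_OP + → 3 + 35 = 38. Stack: [2, 38]
BINARY_OP // → 2 // 38 = 0. Stack: [0]
STORE_FAST p → p=0. Stack: []
LOAD_FAST b → push 3. Stack: [3]
LOAD_CONST → push 3. Stack: [3, 3]
BINARY_OP >> → 3 >> 3 = 0. Stack: [0]
STORE_FAST s → s=0. Stack: []
LOAD_FAST_LOAD_FAST s,s → push 0,0. Stack: [0, 0]
BINARY_OP * → 0 * 0 = 0. Stack: [0]
LOAD_FAST_LOAD_FAST b,s → push 3,0. Stack: [0, 3, 0]
BINARY_OP & → 3 & 0 = 0. Stack: [0, 0]
BINARY_OP - → 0 - 0 = 0. Stack: [0]
STORE_FAST s → s=0. Stack: []
LOAD_FAST a → push 35. Stack: [35]
LOAD_CONST → push 4. Stack: [35, 4]
BINARY_OP >> → 35 >> 4 = 2. Stack: [2]
LOAD_CONST → push 1. Stack: [2, 1]
BINARY_OP >> → 2 >> 1 = 1. Stack: [1]
STORE_FAST t → t=1. Stack: []
LOAD_FAST_LOAD_FAST a,b → push 35,3. Stack: [35, 3]
BINARY_OP | → 35 | 3 = 35. Stack: [35]
LOAD_CONST → push 4. Stack: [35, 4]
LOAD_FAST b → push 3. Stack: [35, 4, 3]
BINARY_OP + → 4 + 3 = 7. Stack: [35, 7]
BINARY_OP - → 35 - 7 = 28. Stack: [28]
STORE_FAST k → k=28. Stack: []
LOAD_FAST_LOAD_FAST k,k → push 28,28. Stack: [28, 28]
BINARY_OP + → 28 + 28 = 56. Stack: [56]
STORE_FAST y → y=56. Stack: []
LOAD_FAST_LOAD_FAST a,k → push 35,28. Stack: [35, 28]
BINARY_OP + → 35 + 28 = 63. Stack: [63]
STORE_FAST u → u=63. Stack: []
LOAD_FAST u → push 63. Stack: [63]
RETURN_VALUE → return 63.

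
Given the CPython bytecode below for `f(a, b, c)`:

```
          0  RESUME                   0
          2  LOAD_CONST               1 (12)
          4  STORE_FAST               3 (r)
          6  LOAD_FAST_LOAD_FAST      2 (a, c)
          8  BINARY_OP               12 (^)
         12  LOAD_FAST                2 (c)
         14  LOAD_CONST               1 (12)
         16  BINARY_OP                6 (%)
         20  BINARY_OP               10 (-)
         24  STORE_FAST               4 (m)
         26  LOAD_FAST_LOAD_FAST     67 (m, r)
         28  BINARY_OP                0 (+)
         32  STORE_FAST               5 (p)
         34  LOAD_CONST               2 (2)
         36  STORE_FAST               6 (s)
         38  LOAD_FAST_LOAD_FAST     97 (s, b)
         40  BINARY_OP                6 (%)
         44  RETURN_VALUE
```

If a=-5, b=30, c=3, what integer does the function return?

2

LOAD_CONST → push 12. Stack: [12]
STORE_FAST r → r=12. Stack: []
LOAD_FAST_LOAD_FAST a,c → push -5,3. Stack: [-5, 3]
BINARY_OP ^ → -5 ^ 3 = -8. Stack: [-8]
LOAD_FAST c → push 3. Stack: [-8, 3]
LOAD_CONST → push 12. Stack: [-8, 3, 12]
BINARY_OP % → 3 % 12 = 3. Stack: [-8, 3]
BINARY_OP - → -8 - 3 = -11. Stack: [-11]
STORE_FAST m → m=-11. Stack: []
LOAD_FAST_LOAD_FAST m,r → push -11,12. Stack: [-11, 12]
BINARY_OP + → -11 + 12 = 1. Stack: [1]
STORE_FAST p → p=1. Stack: []
LOAD_CONST → push 2. Stack: [2]
STORE_FAST s → s=2. Stack: []
LOAD_FAST_LOAD_FAST s,b → push 2,30. Stack: [2, 30]
BINARY_OP % → 2 % 30 = 2. Stack: [2]
RETURN_VALUE → return 2.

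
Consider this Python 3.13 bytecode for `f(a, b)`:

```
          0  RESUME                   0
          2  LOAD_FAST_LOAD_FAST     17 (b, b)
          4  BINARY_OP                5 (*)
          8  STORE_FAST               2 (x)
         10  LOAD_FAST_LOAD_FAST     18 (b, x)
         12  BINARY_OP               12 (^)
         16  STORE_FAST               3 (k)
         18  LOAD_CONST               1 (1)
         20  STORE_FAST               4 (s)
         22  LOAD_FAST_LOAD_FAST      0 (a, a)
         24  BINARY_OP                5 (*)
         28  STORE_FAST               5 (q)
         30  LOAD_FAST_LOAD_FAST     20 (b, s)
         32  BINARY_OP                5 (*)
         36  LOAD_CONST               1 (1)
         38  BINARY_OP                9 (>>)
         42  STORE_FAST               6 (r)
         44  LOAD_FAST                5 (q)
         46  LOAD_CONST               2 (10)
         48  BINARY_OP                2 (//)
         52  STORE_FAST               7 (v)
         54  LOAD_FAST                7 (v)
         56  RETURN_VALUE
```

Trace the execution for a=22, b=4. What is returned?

LOAD_FAST_LOAD_FAST b,b → push 4,4. Stack: [4, 4]
BINARY_OP * → 4 * 4 = 16. Stack: [16]
STORE_FAST x → x=16. Stack: []
LOAD_FAST_LOAD_FAST b,x → push 4,16. Stack: [4, 16]
BINARY_OP ^ → 4 ^ 16 = 20. Stack: [20]
STORE_FAST k → k=20. Stack: []
LOAD_CONST → push 1. Stack: [1]
STORE_FAST s → s=1. Stack: []
LOAD_FAST_LOAD_FAST a,a → push 22,22. Stack: [22, 22]
BINARY_OP * → 22 * 22 = 484. Stack: [484]
STORE_FAST q → q=484. Stack: []
LOAD_FAST_LOAD_FAST b,s → push 4,1. Stack: [4, 1]
BINARY_OP * → 4 * 1 = 4. Stack: [4]
LOAD_CONST → push 1. Stack: [4, 1]
BINARY_OP >> → 4 >> 1 = 2. Stack: [2]
STORE_FAST r → r=2. Stack: []
LOAD_FAST q → push 484. Stack: [484]
LOAD_CONST → push 10. Stack: [484, 10]
BINARY_OP // → 484 // 10 = 48. Stack: [48]
STORE_FAST v → v=48. Stack: []
LOAD_FAST v → push 48. Stack: [48]
RETURN_VALUE → return 48.

48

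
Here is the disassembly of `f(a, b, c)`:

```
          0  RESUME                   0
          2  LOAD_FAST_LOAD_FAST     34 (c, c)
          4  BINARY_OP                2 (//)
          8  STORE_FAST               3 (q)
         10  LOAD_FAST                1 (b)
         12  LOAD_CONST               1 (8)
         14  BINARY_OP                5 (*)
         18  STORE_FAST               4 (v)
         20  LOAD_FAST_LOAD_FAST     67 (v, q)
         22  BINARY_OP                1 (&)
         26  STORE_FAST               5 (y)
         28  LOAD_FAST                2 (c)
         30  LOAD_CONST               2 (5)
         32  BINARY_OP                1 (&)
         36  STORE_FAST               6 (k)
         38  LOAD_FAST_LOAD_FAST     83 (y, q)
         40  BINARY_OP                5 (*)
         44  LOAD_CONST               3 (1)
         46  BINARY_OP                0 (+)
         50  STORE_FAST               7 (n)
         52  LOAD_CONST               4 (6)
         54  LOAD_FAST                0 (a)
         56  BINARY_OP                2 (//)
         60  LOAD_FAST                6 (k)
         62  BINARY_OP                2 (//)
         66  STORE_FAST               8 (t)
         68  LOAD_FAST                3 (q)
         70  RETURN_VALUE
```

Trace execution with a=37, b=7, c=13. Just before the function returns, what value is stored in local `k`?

LOAD_FAST_LOAD_FAST c,c → push 13,13. Stack: [13, 13]
BINARY_OP // → 13 // 13 = 1. Stack: [1]
STORE_FAST q → q=1. Stack: []
LOAD_FAST b → push 7. Stack: [7]
LOAD_CONST → push 8. Stack: [7, 8]
BINARY_OP * → 7 * 8 = 56. Stack: [56]
STORE_FAST v → v=56. Stack: []
LOAD_FAST_LOAD_FAST v,q → push 56,1. Stack: [56, 1]
BINARY_OP & → 56 & 1 = 0. Stack: [0]
STORE_FAST y → y=0. Stack: []
LOAD_FAST c → push 13. Stack: [13]
LOAD_CONST → push 5. Stack: [13, 5]
BINARY_OP & → 13 & 5 = 5. Stack: [5]
STORE_FAST k → k=5. Stack: []
LOAD_FAST_LOAD_FAST y,q → push 0,1. Stack: [0, 1]
BINARY_OP * → 0 * 1 = 0. Stack: [0]
LOAD_CONST → push 1. Stack: [0, 1]
BINARY_OP + → 0 + 1 = 1. Stack: [1]
STORE_FAST n → n=1. Stack: []
LOAD_CONST → push 6. Stack: [6]
LOAD_FAST a → push 37. Stack: [6, 37]
BINARY_OP // → 6 // 37 = 0. Stack: [0]
LOAD_FAST k → push 5. Stack: [0, 5]
BINARY_OP // → 0 // 5 = 0. Stack: [0]
STORE_FAST t → t=0. Stack: []
LOAD_FAST q → push 1. Stack: [1]
RETURN_VALUE → return 1.

5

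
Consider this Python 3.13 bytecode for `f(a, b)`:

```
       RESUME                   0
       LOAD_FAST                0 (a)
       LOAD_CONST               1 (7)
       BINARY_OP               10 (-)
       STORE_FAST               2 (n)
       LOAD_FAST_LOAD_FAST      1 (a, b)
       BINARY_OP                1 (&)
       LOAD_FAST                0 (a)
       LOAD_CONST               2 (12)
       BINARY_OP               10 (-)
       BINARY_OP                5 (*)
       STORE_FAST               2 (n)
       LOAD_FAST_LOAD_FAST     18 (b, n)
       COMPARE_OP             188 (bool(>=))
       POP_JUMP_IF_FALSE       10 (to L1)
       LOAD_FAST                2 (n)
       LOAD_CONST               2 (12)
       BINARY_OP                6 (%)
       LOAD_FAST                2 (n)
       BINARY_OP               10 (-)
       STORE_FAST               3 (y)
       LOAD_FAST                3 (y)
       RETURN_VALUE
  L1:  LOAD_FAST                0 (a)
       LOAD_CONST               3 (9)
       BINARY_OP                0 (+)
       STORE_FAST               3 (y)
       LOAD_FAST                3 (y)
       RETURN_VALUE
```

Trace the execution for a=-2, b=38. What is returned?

LOAD_FAST a → push -2. Stack: [-2]
LOAD_CONST → push 7. Stack: [-2, 7]
BINARY_OP - → -2 - 7 = -9. Stack: [-9]
STORE_FAST n → n=-9. Stack: []
LOAD_FAST_LOAD_FAST a,b → push -2,38. Stack: [-2, 38]
BINARY_OP & → -2 & 38 = 38. Stack: [38]
LOAD_FAST a → push -2. Stack: [38, -2]
LOAD_CONST → push 12. Stack: [38, -2, 12]
BINARY_OP - → -2 - 12 = -14. Stack: [38, -14]
BINARY_OP * → 38 * -14 = -532. Stack: [-532]
STORE_FAST n → n=-532. Stack: []
LOAD_FAST_LOAD_FAST b,n → push 38,-532. Stack: [38, -532]
COMPARE_OP bool(>=) → 38 vs -532 = True. Stack: [True]
POP_JUMP_IF_FALSE → pop True; no jump. Stack: []
LOAD_FAST n → push -532. Stack: [-532]
LOAD_CONST → push 12. Stack: [-532, 12]
BINARY_OP % → -532 % 12 = 8. Stack: [8]
LOAD_FAST n → push -532. Stack: [8, -532]
BINARY_OP - → 8 - -532 = 540. Stack: [540]
STORE_FAST y → y=540. Stack: []
LOAD_FAST y → push 540. Stack: [540]
RETURN_VALUE → return 540.

540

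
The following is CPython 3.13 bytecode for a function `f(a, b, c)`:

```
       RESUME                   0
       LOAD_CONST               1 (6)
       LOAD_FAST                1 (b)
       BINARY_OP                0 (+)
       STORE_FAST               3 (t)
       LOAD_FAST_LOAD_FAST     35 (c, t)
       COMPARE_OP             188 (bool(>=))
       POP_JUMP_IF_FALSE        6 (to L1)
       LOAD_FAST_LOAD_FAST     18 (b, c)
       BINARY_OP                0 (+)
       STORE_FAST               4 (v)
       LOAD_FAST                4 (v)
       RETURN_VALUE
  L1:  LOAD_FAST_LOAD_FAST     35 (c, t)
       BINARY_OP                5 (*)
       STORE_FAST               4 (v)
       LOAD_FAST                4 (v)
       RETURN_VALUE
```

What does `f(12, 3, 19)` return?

LOAD_CONST → push 6. Stack: [6]
LOAD_FAST b → push 3. Stack: [6, 3]
BINARY_OP + → 6 + 3 = 9. Stack: [9]
STORE_FAST t → t=9. Stack: []
LOAD_FAST_LOAD_FAST c,t → push 19,9. Stack: [19, 9]
COMPARE_OP bool(>=) → 19 vs 9 = True. Stack: [True]
POP_JUMP_IF_FALSE → pop True; no jump. Stack: []
LOAD_FAST_LOAD_FAST b,c → push 3,19. Stack: [3, 19]
BINARY_OP + → 3 + 19 = 22. Stack: [22]
STORE_FAST v → v=22. Stack: []
LOAD_FAST v → push 22. Stack: [22]
RETURN_VALUE → return 22.

22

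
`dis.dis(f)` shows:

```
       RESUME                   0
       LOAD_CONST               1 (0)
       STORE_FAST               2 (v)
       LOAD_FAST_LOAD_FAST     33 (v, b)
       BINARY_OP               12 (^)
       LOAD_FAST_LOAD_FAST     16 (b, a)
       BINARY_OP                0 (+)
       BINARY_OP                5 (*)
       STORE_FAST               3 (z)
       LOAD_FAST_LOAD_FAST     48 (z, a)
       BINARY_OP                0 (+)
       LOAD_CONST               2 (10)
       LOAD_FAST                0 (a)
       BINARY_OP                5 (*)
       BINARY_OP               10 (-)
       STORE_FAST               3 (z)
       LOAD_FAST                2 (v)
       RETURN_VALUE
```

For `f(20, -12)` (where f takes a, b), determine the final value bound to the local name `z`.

-276

LOAD_CONST → push 0. Stack: [0]
STORE_FAST v → v=0. Stack: []
LOAD_FAST_LOAD_FAST v,b → push 0,-12. Stack: [0, -12]
BINARY_OP ^ → 0 ^ -12 = -12. Stack: [-12]
LOAD_FAST_LOAD_FAST b,a → push -12,20. Stack: [-12, -12, 20]
BINARY_OP + → -12 + 20 = 8. Stack: [-12, 8]
BINARY_OP * → -12 * 8 = -96. Stack: [-96]
STORE_FAST z → z=-96. Stack: []
LOAD_FAST_LOAD_FAST z,a → push -96,20. Stack: [-96, 20]
BINARY_OP + → -96 + 20 = -76. Stack: [-76]
LOAD_CONST → push 10. Stack: [-76, 10]
LOAD_FAST a → push 20. Stack: [-76, 10, 20]
BINARY_OP * → 10 * 20 = 200. Stack: [-76, 200]
BINARY_OP - → -76 - 200 = -276. Stack: [-276]
STORE_FAST z → z=-276. Stack: []
LOAD_FAST v → push 0. Stack: [0]
RETURN_VALUE → return 0.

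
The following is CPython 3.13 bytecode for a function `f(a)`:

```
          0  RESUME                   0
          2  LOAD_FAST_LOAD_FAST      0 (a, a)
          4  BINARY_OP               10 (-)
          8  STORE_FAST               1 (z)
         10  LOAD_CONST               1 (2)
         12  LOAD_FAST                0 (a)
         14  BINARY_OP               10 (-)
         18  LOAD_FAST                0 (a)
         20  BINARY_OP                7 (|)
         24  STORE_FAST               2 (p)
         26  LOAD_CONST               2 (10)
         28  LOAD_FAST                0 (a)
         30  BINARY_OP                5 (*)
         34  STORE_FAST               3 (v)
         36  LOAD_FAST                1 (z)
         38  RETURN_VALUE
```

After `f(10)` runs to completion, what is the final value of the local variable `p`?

LOAD_FAST_LOAD_FAST a,a → push 10,10. Stack: [10, 10]
BINARY_OP - → 10 - 10 = 0. Stack: [0]
STORE_FAST z → z=0. Stack: []
LOAD_CONST → push 2. Stack: [2]
LOAD_FAST a → push 10. Stack: [2, 10]
BINARY_OP - → 2 - 10 = -8. Stack: [-8]
LOAD_FAST a → push 10. Stack: [-8, 10]
BINARY_OP | → -8 | 10 = -6. Stack: [-6]
STORE_FAST p → p=-6. Stack: []
LOAD_CONST → push 10. Stack: [10]
LOAD_FAST a → push 10. Stack: [10, 10]
BINARY_OP * → 10 * 10 = 100. Stack: [100]
STORE_FAST v → v=100. Stack: []
LOAD_FAST z → push 0. Stack: [0]
RETURN_VALUE → return 0.

-6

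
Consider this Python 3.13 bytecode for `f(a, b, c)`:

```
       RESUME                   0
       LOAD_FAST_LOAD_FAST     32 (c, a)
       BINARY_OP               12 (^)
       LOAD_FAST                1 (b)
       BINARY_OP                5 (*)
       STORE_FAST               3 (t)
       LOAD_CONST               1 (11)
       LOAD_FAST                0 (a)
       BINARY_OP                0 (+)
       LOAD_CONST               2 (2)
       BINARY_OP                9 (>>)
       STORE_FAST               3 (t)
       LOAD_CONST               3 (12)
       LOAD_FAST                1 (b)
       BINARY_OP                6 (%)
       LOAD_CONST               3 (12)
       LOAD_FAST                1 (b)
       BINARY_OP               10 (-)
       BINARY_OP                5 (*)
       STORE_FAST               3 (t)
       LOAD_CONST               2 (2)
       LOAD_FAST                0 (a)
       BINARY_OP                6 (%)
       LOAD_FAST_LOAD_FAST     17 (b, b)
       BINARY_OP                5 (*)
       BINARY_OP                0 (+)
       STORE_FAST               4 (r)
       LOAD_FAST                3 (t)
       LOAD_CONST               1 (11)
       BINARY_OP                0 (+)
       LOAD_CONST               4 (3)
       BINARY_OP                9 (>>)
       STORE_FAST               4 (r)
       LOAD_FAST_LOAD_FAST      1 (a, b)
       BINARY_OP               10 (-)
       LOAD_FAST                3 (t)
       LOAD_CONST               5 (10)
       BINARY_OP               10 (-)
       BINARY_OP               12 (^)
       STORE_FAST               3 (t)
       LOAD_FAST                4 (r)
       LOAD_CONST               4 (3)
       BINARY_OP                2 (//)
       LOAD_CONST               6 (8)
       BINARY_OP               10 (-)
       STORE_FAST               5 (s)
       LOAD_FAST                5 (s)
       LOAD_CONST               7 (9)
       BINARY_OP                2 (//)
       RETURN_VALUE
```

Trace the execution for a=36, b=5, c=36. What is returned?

-1

LOAD_FAST_LOAD_FAST c,a → push 36,36. Stack: [36, 36]
BINARY_OP ^ → 36 ^ 36 = 0. Stack: [0]
LOAD_FAST b → push 5. Stack: [0, 5]
BINARY_OP * → 0 * 5 = 0. Stack: [0]
STORE_FAST t → t=0. Stack: []
LOAD_CONST → push 11. Stack: [11]
LOAD_FAST a → push 36. Stack: [11, 36]
BINARY_OP + → 11 + 36 = 47. Stack: [47]
LOAD_CONST → push 2. Stack: [47, 2]
BINARY_OP >> → 47 >> 2 = 11. Stack: [11]
STORE_FAST t → t=11. Stack: []
LOAD_CONST → push 12. Stack: [12]
LOAD_FAST b → push 5. Stack: [12, 5]
BINARY_OP % → 12 % 5 = 2. Stack: [2]
LOAD_CONST → push 12. Stack: [2, 12]
LOAD_FAST b → push 5. Stack: [2, 12, 5]
BINARY_OP - → 12 - 5 = 7. Stack: [2, 7]
BINARY_OP * → 2 * 7 = 14. Stack: [14]
STORE_FAST t → t=14. Stack: []
LOAD_CONST → push 2. Stack: [2]
LOAD_FAST a → push 36. Stack: [2, 36]
BINARY_OP % → 2 % 36 = 2. Stack: [2]
LOAD_FAST_LOAD_FAST b,b → push 5,5. Stack: [2, 5, 5]
BINARY_OP * → 5 * 5 = 25. Stack: [2, 25]
BINARY_OP + → 2 + 25 = 27. Stack: [27]
STORE_FAST r → r=27. Stack: []
LOAD_FAST t → push 14. Stack: [14]
LOAD_CONST → push 11. Stack: [14, 11]
BINARY_OP + → 14 + 11 = 25. Stack: [25]
LOAD_CONST → push 3. Stack: [25, 3]
BINARY_OP >> → 25 >> 3 = 3. Stack: [3]
STORE_FAST r → r=3. Stack: []
LOAD_FAST_LOAD_FAST a,b → push 36,5. Stack: [36, 5]
BINARY_OP - → 36 - 5 = 31. Stack: [31]
LOAD_FAST t → push 14. Stack: [31, 14]
LOAD_CONST → push 10. Stack: [31, 14, 10]
BINARY_OP - → 14 - 10 = 4. Stack: [31, 4]
BINARY_OP ^ → 31 ^ 4 = 27. Stack: [27]
STORE_FAST t → t=27. Stack: []
LOAD_FAST r → push 3. Stack: [3]
LOAD_CONST → push 3. Stack: [3, 3]
BINARY_OP // → 3 // 3 = 1. Stack: [1]
LOAD_CONST → push 8. Stack: [1, 8]
BINARY_OP - → 1 - 8 = -7. Stack: [-7]
STORE_FAST s → s=-7. Stack: []
LOAD_FAST s → push -7. Stack: [-7]
LOAD_CONST → push 9. Stack: [-7, 9]
BINARY_OP // → -7 // 9 = -1. Stack: [-1]
RETURN_VALUE → return -1.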